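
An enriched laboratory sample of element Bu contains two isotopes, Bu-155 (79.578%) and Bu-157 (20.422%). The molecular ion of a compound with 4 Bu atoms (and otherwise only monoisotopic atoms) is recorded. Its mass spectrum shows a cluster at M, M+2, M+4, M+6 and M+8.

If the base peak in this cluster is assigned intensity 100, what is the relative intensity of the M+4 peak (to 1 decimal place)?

(0.79578 + 0.20422)^4 gives M 0.4010, M+2 0.4117, M+4 0.1585, M+6 0.0271, M+8 0.0017; the largest is M+2.
P(M+2) = C(4,1) × 0.79578^3 × 0.20422^1 = 4 × 0.50394027 × 0.20422 = 0.411659 (base)
P(M+4) = C(4,2) × 0.79578^2 × 0.20422^2 = 6 × 0.63326581 × 0.04170581 = 0.158465
Relative intensity = 0.158465 / 0.411659 × 100 = 38.5

38.5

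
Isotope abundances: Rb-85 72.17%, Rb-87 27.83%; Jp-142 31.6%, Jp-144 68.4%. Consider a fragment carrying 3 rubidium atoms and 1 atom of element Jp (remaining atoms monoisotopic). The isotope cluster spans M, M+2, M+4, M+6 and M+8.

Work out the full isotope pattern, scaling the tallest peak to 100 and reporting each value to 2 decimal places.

Rubidium pattern (n=3): 0.37589809 : 0.43485841 : 0.16768892 : 0.02155458
Element Jp pattern (n=1): 0.3160 : 0.6840
Convolve the two distributions (both contribute in 2-u steps):
  M: 0.37589809×0.3160 = 0.118784
  M+2: 0.37589809×0.6840 + 0.43485841×0.3160 = 0.394530
  M+4: 0.43485841×0.6840 + 0.16768892×0.3160 = 0.350433
  M+6: 0.16768892×0.6840 + 0.02155458×0.3160 = 0.121510
  M+8: 0.02155458×0.6840 = 0.014743
Scale to base peak (0.394530) = 100: 30.11 : 100.00 : 88.82 : 30.80 : 3.74

30.11 : 100.00 : 88.82 : 30.80 : 3.74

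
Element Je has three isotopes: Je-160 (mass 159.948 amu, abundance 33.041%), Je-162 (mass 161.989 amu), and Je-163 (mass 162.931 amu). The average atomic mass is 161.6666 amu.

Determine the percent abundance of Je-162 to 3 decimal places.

Let x and y be the fractions of Je-162 and Je-163. Then x + y = 1 − 0.33041 = 0.66959 and 161.989x + 162.931y = 161.6666 − 0.33041×159.948 = 108.81818132.
Substituting: 161.989x + 162.931(0.66959 − x) = 108.81818132
(161.989 − 162.931)x = -0.27878697  ⇒  x = 0.29595, y = 0.37364
Je-162: 29.595%, Je-163: 37.364%.

29.595%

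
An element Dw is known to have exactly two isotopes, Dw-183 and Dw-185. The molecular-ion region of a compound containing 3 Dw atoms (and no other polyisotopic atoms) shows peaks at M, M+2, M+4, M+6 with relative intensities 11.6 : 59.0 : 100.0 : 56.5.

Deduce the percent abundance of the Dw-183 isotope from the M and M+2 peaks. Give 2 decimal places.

Write p for the Dw-183 fraction. I(M+2)/I(M) = [C(3,1)·p^2·(1−p)] / p^3 = 3·(1−p)/p = 59.0/11.6 = 5.0862
(1−p)/p = 5.0862/3 = 1.6954  ⇒  p = 1/(1 + 1.6954) = 0.3710
Dw-183: 37.10%, Dw-185: 62.90%.

37.10%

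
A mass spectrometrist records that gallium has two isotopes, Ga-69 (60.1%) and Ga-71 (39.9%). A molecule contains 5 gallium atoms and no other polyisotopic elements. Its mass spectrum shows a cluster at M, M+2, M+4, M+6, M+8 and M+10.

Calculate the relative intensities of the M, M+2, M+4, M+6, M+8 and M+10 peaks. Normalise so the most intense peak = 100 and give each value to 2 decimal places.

The 5 Ga atoms are independent, so intensities follow the terms of (0.601 + 0.399)^5.
P(M) = 0.601^5 = 0.078410
P(M+2) = 5 × 0.601^4 × 0.399^1 = 0.260280
P(M+4) = 10 × 0.601^3 × 0.399^2 = 0.345596
P(M+6) = 10 × 0.601^2 × 0.399^3 = 0.229439
P(M+8) = 5 × 0.601^1 × 0.399^4 = 0.076162
P(M+10) = 0.399^5 = 0.010113
The M+4 peak is largest (0.345596); scaling to 100 gives 22.69 : 75.31 : 100.00 : 66.39 : 22.04 : 2.93.

22.69 : 75.31 : 100.00 : 66.39 : 22.04 : 2.93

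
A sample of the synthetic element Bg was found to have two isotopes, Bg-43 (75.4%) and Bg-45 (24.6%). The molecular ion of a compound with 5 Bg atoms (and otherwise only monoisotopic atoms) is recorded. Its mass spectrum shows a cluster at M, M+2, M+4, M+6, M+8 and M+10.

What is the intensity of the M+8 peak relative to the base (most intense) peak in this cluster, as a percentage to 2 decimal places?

3.47%

(0.754 + 0.246)^5 gives M 0.2437, M+2 0.3975, M+4 0.2594, M+6 0.0846, M+8 0.0138, M+10 0.0009; the largest is M+2.
P(M+2) = C(5,1) × 0.754^4 × 0.246^1 = 5 × 0.32321044 × 0.2460 = 0.397549 (base)
P(M+8) = C(5,4) × 0.754^1 × 0.246^4 = 5 × 0.7540 × 0.00366219 = 0.013806
Relative intensity = 0.013806 / 0.397549 × 100 = 3.47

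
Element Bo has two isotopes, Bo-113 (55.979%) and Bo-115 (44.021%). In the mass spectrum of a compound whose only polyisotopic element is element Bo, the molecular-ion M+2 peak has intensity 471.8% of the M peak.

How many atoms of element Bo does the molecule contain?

With n Bo atoms, P(M+2)/P(M) = C(n,1)·p^(n−1)q / p^n = n·q/p = n · 0.44021/0.55979.
n = 4.718 × 0.55979/0.44021 = 6.00 ≈ 6

6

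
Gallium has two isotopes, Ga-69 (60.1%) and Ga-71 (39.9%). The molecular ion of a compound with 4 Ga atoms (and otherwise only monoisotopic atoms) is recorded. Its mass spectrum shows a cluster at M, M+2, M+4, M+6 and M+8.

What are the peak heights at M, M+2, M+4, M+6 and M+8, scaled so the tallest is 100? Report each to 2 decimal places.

37.66 : 100.00 : 99.58 : 44.08 : 7.32

The 4 Ga atoms are independent, so intensities follow the terms of (0.601 + 0.399)^4.
P(M) = 0.601^4 = 0.130466
P(M+2) = 4 × 0.601^3 × 0.399^1 = 0.346463
P(M+4) = 6 × 0.601^2 × 0.399^2 = 0.345021
P(M+6) = 4 × 0.601^1 × 0.399^3 = 0.152705
P(M+8) = 0.399^4 = 0.025345
The M+2 peak is largest (0.346463); scaling to 100 gives 37.66 : 100.00 : 99.58 : 44.08 : 7.32.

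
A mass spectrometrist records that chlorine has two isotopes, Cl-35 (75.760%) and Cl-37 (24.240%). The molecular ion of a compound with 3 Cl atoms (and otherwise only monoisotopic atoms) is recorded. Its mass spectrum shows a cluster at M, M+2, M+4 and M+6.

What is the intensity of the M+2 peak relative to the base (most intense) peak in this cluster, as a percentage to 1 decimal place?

96.0%

(0.75760 + 0.24240)^3 gives M 0.4348, M+2 0.4174, M+4 0.1335, M+6 0.0142; the largest is M.
P(M) = C(3,0) × 0.75760^3 × 0.24240^0 = 1 × 0.4348304 × 1.0000 = 0.434830 (base)
P(M+2) = C(3,1) × 0.75760^2 × 0.24240^1 = 3 × 0.57395776 × 0.2424 = 0.417382
Relative intensity = 0.417382 / 0.434830 × 100 = 96.0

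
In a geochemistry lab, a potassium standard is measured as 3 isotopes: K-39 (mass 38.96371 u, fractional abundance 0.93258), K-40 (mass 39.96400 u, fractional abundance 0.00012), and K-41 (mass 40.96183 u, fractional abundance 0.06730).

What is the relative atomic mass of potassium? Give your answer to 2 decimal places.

The abundance-weighted mean is 0.93258 × 38.96371 + 0.00012 × 39.96400 + 0.06730 × 40.96183
= 36.336777 + 0.004796 + 2.756731 = 39.098304 u

39.10 u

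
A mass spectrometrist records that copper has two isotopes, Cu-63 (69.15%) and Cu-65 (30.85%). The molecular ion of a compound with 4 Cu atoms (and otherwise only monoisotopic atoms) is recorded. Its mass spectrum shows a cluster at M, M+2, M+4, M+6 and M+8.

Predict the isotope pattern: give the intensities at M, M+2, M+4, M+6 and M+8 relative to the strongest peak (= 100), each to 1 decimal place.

56.0 : 100.0 : 66.9 : 19.9 : 2.2

The 4 Cu atoms are independent, so intensities follow the terms of (0.6915 + 0.3085)^4.
P(M) = 0.6915^4 = 0.228649
P(M+2) = 4 × 0.6915^3 × 0.3085^1 = 0.408030
P(M+4) = 6 × 0.6915^2 × 0.3085^2 = 0.273052
P(M+6) = 4 × 0.6915^1 × 0.3085^3 = 0.081212
P(M+8) = 0.3085^4 = 0.009058
The M+2 peak is largest (0.408030); scaling to 100 gives 56.0 : 100.0 : 66.9 : 19.9 : 2.2.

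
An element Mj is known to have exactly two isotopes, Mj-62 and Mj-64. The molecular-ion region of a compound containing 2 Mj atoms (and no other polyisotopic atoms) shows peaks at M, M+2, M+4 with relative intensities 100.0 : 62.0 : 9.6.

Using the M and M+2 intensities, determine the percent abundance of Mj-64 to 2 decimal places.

Write p for the Mj-62 fraction. I(M+2)/I(M) = [C(2,1)·p^1·(1−p)] / p^2 = 2·(1−p)/p = 62.0/100.0 = 0.6200
(1−p)/p = 0.6200/2 = 0.3100  ⇒  p = 1/(1 + 0.3100) = 0.7634
Mj-62: 76.34%, Mj-64: 23.66%.

23.66%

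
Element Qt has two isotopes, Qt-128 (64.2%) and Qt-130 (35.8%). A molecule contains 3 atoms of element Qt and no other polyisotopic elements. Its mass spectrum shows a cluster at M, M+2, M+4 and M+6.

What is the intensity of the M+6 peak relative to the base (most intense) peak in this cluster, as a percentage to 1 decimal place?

10.4%

Term probabilities: M 0.2646, M+2 0.4427, M+4 0.2468, M+6 0.0459. Base peak = M+2.
P(M+2) = C(3,1) × 0.642^2 × 0.358^1 = 3 × 0.412164 × 0.3580 = 0.442664 (base)
P(M+6) = C(3,3) × 0.642^0 × 0.358^3 = 1 × 1.0000 × 0.04588271 = 0.045883
Relative intensity = 0.045883 / 0.442664 × 100 = 10.4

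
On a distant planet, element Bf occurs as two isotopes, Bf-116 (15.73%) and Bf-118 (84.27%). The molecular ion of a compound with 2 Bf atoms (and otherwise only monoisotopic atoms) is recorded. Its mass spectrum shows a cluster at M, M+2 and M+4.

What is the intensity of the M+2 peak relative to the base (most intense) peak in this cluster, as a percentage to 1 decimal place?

37.3%

Term probabilities: M 0.0247, M+2 0.2651, M+4 0.7101. Base peak = M+4.
P(M+4) = C(2,2) × 0.1573^0 × 0.8427^2 = 1 × 1.0000 × 0.71014329 = 0.710143 (base)
P(M+2) = C(2,1) × 0.1573^1 × 0.8427^1 = 2 × 0.1573 × 0.8427 = 0.265113
Relative intensity = 0.265113 / 0.710143 × 100 = 37.3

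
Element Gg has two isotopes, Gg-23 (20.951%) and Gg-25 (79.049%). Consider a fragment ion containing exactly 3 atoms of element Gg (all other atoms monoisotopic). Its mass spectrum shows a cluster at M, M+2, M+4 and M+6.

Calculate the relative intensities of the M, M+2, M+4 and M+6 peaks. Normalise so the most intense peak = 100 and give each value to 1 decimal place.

1.9 : 21.1 : 79.5 : 100.0

Expanding (0.20951 + 0.79049)^3:
P(M) = 0.20951^3 = 0.009196
P(M+2) = 3 × 0.20951^2 × 0.79049^1 = 0.104094
P(M+4) = 3 × 0.20951^1 × 0.79049^2 = 0.392752
P(M+6) = 0.79049^3 = 0.493957
The M+6 peak is largest (0.493957); scaling to 100 gives 1.9 : 21.1 : 79.5 : 100.0.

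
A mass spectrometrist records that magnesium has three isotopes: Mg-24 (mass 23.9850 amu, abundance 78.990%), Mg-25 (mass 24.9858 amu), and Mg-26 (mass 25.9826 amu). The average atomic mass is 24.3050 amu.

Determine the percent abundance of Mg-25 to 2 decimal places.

10.00%

The remaining 21.010% is split between Mg-25 (fraction x) and Mg-26 (fraction 0.21010 − x).
Substituting: 24.9858x + 25.9826(0.21010 − x) = 5.3592485
(24.9858 − 25.9826)x = -0.09969576  ⇒  x = 0.10002, y = 0.11008
Mg-25: 10.00%, Mg-26: 11.01%.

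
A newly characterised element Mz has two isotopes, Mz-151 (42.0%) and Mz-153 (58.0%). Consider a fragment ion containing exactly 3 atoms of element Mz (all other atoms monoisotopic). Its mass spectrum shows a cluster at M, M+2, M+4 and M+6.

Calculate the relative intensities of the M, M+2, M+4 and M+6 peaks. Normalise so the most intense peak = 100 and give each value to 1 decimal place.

17.5 : 72.4 : 100.0 : 46.0

The 3 Mz atoms are independent, so intensities follow the terms of (0.420 + 0.580)^3.
P(M) = 0.420^3 = 0.074088
P(M+2) = 3 × 0.420^2 × 0.580^1 = 0.306936
P(M+4) = 3 × 0.420^1 × 0.580^2 = 0.423864
P(M+6) = 0.580^3 = 0.195112
The M+4 peak is largest (0.423864); scaling to 100 gives 17.5 : 72.4 : 100.0 : 46.0.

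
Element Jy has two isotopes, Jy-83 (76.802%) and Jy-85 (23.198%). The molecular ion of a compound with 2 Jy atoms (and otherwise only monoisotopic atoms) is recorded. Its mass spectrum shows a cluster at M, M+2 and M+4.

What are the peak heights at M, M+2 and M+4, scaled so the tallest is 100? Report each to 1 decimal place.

Each Jy atom is independently Jy-83 (p = 0.76802) or Jy-85 (q = 0.23198); the cluster is the binomial expansion (p + q)^2.
P(M) = 0.76802^2 = 0.589855
P(M+2) = 2 × 0.76802^1 × 0.23198^1 = 0.356331
P(M+4) = 0.23198^2 = 0.053815
The M peak is largest (0.589855); scaling to 100 gives 100.0 : 60.4 : 9.1.

100.0 : 60.4 : 9.1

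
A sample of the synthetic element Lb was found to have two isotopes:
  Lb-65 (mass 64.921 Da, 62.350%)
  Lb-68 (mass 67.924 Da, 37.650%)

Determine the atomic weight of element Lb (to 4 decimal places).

66.0516 Da

Ar = Σ fᵢ·mᵢ = 0.62350 × 64.921 + 0.37650 × 67.924
= 40.47824 + 25.57339 = 66.05163 Da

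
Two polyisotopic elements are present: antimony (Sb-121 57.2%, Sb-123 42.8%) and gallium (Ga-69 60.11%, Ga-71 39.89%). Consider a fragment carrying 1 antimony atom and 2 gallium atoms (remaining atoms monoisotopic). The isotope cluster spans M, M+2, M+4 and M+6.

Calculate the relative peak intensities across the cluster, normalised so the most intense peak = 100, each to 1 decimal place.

Antimony pattern (n=1): 0.5720 : 0.4280
Gallium pattern (n=2): 0.36132121 : 0.47955758 : 0.15912121
Convolve the two distributions (both contribute in 2-u steps):
  M: 0.5720×0.36132121 = 0.206676
  M+2: 0.5720×0.47955758 + 0.4280×0.36132121 = 0.428952
  M+4: 0.5720×0.15912121 + 0.4280×0.47955758 = 0.296268
  M+6: 0.4280×0.15912121 = 0.068104
Scale to base peak (0.428952) = 100: 48.2 : 100.0 : 69.1 : 15.9

48.2 : 100.0 : 69.1 : 15.9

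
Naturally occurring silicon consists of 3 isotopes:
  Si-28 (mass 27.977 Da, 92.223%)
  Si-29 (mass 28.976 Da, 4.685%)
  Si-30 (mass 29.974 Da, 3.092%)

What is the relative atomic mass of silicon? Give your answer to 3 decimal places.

Weight each isotope mass by its fractional abundance: 0.92223 × 27.977 + 0.04685 × 28.976 + 0.03092 × 29.974
= 25.8012 + 1.3575 + 0.9268 = 28.0855 Da

28.086 Da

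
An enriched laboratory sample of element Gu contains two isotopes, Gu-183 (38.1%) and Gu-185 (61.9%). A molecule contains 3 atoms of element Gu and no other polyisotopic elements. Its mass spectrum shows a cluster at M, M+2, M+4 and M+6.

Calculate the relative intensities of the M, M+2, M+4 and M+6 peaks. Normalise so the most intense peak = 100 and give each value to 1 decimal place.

12.6 : 61.6 : 100.0 : 54.2

Expanding (0.381 + 0.619)^3:
P(M) = 0.381^3 = 0.055306
P(M+2) = 3 × 0.381^2 × 0.619^1 = 0.269564
P(M+4) = 3 × 0.381^1 × 0.619^2 = 0.437953
P(M+6) = 0.619^3 = 0.237177
The M+4 peak is largest (0.437953); scaling to 100 gives 12.6 : 61.6 : 100.0 : 54.2.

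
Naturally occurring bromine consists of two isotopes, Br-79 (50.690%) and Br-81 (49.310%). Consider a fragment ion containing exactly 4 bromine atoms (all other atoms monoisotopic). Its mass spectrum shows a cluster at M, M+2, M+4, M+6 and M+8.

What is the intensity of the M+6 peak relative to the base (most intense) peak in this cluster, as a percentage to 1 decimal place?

Binomial terms of (0.50690 + 0.49310)^4: M 0.0660, M+2 0.2569, M+4 0.3749, M+6 0.2431, M+8 0.0591 → M+4 is the base peak.
P(M+4) = C(4,2) × 0.50690^2 × 0.49310^2 = 6 × 0.25694761 × 0.24314761 = 0.374857 (base)
P(M+6) = C(4,3) × 0.50690^1 × 0.49310^3 = 4 × 0.5069 × 0.11989609 = 0.243101
Relative intensity = 0.243101 / 0.374857 × 100 = 64.9

64.9%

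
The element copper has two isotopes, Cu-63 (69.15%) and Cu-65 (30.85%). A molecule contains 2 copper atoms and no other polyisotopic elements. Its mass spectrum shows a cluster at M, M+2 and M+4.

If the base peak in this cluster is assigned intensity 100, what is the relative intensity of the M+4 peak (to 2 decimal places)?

19.90

Binomial terms of (0.6915 + 0.3085)^2: M 0.4782, M+2 0.4267, M+4 0.0952 → M is the base peak.
P(M) = C(2,0) × 0.6915^2 × 0.3085^0 = 1 × 0.47817225 × 1.0000 = 0.478172 (base)
P(M+4) = C(2,2) × 0.6915^0 × 0.3085^2 = 1 × 1.0000 × 0.09517225 = 0.095172
Relative intensity = 0.095172 / 0.478172 × 100 = 19.90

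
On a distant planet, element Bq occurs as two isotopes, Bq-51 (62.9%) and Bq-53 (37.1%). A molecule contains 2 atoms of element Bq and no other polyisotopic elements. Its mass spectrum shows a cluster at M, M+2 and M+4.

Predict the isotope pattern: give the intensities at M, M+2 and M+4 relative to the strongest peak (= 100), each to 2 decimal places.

Each Bq atom is independently Bq-51 (p = 0.629) or Bq-53 (q = 0.371); the cluster is the binomial expansion (p + q)^2.
P(M) = 0.629^2 = 0.395641
P(M+2) = 2 × 0.629^1 × 0.371^1 = 0.466718
P(M+4) = 0.371^2 = 0.137641
The M+2 peak is largest (0.466718); scaling to 100 gives 84.77 : 100.00 : 29.49.

84.77 : 100.00 : 29.49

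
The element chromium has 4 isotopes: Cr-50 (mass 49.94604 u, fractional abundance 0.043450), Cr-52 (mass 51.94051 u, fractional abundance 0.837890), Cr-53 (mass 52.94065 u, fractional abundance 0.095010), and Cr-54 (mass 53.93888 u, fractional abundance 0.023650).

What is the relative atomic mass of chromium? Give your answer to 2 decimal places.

Weight each isotope mass by its fractional abundance: 0.043450 × 49.94604 + 0.837890 × 51.94051 + 0.095010 × 52.94065 + 0.023650 × 53.93888
= 2.170155 + 43.520434 + 5.029891 + 1.275655 = 51.996135 u

52.00 u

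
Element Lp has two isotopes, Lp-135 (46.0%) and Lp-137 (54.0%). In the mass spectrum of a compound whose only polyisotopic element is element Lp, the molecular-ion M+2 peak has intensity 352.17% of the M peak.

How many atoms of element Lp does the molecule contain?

3

For n independent Lp atoms, I(M+2)/I(M) = n · (abundance Lp-137) / (abundance Lp-135) = n · 0.540/0.460.
n = 3.5217 × 0.460/0.540 = 3.00 ≈ 3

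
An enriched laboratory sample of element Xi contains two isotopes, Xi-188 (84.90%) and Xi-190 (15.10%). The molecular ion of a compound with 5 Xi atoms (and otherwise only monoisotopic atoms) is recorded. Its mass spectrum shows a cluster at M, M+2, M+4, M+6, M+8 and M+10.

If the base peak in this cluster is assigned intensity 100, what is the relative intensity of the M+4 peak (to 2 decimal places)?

(0.8490 + 0.1510)^5 gives M 0.4411, M+2 0.3923, M+4 0.1395, M+6 0.0248, M+8 0.0022, M+10 0.0001; the largest is M.
P(M) = C(5,0) × 0.8490^5 × 0.1510^0 = 1 × 0.44110142 × 1.0000 = 0.441101 (base)
P(M+4) = C(5,2) × 0.8490^3 × 0.1510^2 = 10 × 0.61196005 × 0.022801 = 0.139533
Relative intensity = 0.139533 / 0.441101 × 100 = 31.63

31.63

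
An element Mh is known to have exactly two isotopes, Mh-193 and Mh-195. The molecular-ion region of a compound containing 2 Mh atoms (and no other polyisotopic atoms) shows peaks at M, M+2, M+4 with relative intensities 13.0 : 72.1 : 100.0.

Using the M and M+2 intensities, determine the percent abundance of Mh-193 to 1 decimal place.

Let p = fractional abundance of Mh-193. I(M+2)/I(M) = [C(2,1)·p^1·(1−p)] / p^2 = 2·(1−p)/p = 72.1/13.0 = 5.5462
(1−p)/p = 5.5462/2 = 2.7731  ⇒  p = 1/(1 + 2.7731) = 0.2650
Mh-193: 26.5%, Mh-195: 73.5%.

26.5%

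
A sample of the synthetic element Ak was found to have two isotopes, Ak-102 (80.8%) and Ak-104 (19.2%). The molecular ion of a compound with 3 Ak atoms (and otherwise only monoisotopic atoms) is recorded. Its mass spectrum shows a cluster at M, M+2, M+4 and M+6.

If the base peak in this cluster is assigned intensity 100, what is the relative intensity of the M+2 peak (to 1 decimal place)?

Binomial terms of (0.808 + 0.192)^3: M 0.5275, M+2 0.3760, M+4 0.0894, M+6 0.0071 → M is the base peak.
P(M) = C(3,0) × 0.808^3 × 0.192^0 = 1 × 0.52751411 × 1.0000 = 0.527514 (base)
P(M+2) = C(3,1) × 0.808^2 × 0.192^1 = 3 × 0.652864 × 0.1920 = 0.376050
Relative intensity = 0.376050 / 0.527514 × 100 = 71.3

71.3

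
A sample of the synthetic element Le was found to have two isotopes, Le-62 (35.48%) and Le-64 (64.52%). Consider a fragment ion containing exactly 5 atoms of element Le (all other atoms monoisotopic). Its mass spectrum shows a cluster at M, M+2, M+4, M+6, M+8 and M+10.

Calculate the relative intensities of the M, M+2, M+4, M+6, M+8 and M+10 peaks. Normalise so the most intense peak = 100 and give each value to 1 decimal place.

Expanding (0.3548 + 0.6452)^5:
P(M) = 0.3548^5 = 0.005622
P(M+2) = 5 × 0.3548^4 × 0.6452^1 = 0.051121
P(M+4) = 10 × 0.3548^3 × 0.6452^2 = 0.185926
P(M+6) = 10 × 0.3548^2 × 0.6452^3 = 0.338104
P(M+8) = 5 × 0.3548^1 × 0.6452^4 = 0.307419
P(M+10) = 0.6452^5 = 0.111808
The M+6 peak is largest (0.338104); scaling to 100 gives 1.7 : 15.1 : 55.0 : 100.0 : 90.9 : 33.1.

1.7 : 15.1 : 55.0 : 100.0 : 90.9 : 33.1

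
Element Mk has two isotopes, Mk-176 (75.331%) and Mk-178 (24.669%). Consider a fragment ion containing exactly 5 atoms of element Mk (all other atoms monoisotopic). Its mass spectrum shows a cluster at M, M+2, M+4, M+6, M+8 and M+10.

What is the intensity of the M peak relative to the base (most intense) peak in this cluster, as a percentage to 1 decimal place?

Term probabilities: M 0.2426, M+2 0.3972, M+4 0.2602, M+6 0.0852, M+8 0.0139, M+10 0.0009. Base peak = M+2.
P(M+2) = C(5,1) × 0.75331^4 × 0.24669^1 = 5 × 0.32202896 × 0.24669 = 0.397207 (base)
P(M) = C(5,0) × 0.75331^5 × 0.24669^0 = 1 × 0.24258764 × 1.0000 = 0.242588
Relative intensity = 0.242588 / 0.397207 × 100 = 61.1

61.1%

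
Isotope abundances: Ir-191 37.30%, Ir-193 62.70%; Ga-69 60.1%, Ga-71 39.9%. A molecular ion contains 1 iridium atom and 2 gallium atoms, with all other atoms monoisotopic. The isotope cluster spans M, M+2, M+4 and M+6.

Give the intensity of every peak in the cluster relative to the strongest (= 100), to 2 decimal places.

Iridium pattern (n=1): 0.3730 : 0.6270
Gallium pattern (n=2): 0.361201 : 0.479598 : 0.159201
Convolve the two distributions (both contribute in 2-u steps):
  M: 0.3730×0.361201 = 0.134728
  M+2: 0.3730×0.479598 + 0.6270×0.361201 = 0.405363
  M+4: 0.3730×0.159201 + 0.6270×0.479598 = 0.360090
  M+6: 0.6270×0.159201 = 0.099819
Scale to base peak (0.405363) = 100: 33.24 : 100.00 : 88.83 : 24.62

33.24 : 100.00 : 88.83 : 24.62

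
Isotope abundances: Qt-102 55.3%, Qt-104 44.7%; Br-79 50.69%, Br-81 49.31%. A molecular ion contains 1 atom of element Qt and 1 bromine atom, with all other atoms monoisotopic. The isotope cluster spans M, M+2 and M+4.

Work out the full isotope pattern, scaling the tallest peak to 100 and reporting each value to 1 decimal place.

56.1 : 100.0 : 44.1

Element Qt pattern (n=1): 0.5530 : 0.4470
Bromine pattern (n=1): 0.5069 : 0.4931
Convolve the two distributions (both contribute in 2-u steps):
  M: 0.5530×0.5069 = 0.280316
  M+2: 0.5530×0.4931 + 0.4470×0.5069 = 0.499269
  M+4: 0.4470×0.4931 = 0.220416
Scale to base peak (0.499269) = 100: 56.1 : 100.0 : 44.1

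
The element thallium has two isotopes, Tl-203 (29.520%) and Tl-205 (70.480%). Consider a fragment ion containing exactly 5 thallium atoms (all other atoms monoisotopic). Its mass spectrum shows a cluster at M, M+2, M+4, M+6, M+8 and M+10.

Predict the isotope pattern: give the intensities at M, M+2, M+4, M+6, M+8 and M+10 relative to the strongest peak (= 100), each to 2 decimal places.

0.62 : 7.35 : 35.09 : 83.77 : 100.00 : 47.75

Expanding (0.29520 + 0.70480)^5:
P(M) = 0.29520^5 = 0.002242
P(M+2) = 5 × 0.29520^4 × 0.70480^1 = 0.026761
P(M+4) = 10 × 0.29520^3 × 0.70480^2 = 0.127785
P(M+6) = 10 × 0.29520^2 × 0.70480^3 = 0.305092
P(M+8) = 5 × 0.29520^1 × 0.70480^4 = 0.364208
P(M+10) = 0.70480^5 = 0.173912
The M+8 peak is largest (0.364208); scaling to 100 gives 0.62 : 7.35 : 35.09 : 83.77 : 100.00 : 47.75.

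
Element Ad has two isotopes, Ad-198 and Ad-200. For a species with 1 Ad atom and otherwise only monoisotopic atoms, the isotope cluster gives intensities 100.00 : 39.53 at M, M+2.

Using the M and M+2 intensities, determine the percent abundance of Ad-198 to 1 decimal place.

Write p for the Ad-198 fraction. I(M+2)/I(M) = [C(1,1)·p^0·(1−p)] / p^1 = 1·(1−p)/p = 39.53/100.00 = 0.3953
(1−p)/p = 0.3953/1 = 0.3953  ⇒  p = 1/(1 + 0.3953) = 0.7167
Ad-198: 71.7%, Ad-200: 28.3%.

71.7%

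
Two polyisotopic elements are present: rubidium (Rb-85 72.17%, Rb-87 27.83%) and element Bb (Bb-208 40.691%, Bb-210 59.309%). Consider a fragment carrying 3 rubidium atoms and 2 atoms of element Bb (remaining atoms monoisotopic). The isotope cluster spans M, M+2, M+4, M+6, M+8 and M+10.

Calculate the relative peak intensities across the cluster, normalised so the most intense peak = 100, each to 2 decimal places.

16.83 : 68.52 : 100.00 : 64.20 : 18.76 : 2.05

Rubidium pattern (n=3): 0.37589809 : 0.43485841 : 0.16768892 : 0.02155458
Element Bb pattern (n=2): 0.16557575 : 0.4826685 : 0.35175575
Convolve the two distributions (both contribute in 2-u steps):
  M: 0.37589809×0.16557575 = 0.062240
  M+2: 0.37589809×0.4826685 + 0.43485841×0.16557575 = 0.253436
  M+4: 0.37589809×0.35175575 + 0.43485841×0.4826685 + 0.16768892×0.16557575 = 0.369882
  M+6: 0.43485841×0.35175575 + 0.16768892×0.4826685 + 0.02155458×0.16557575 = 0.237471
  M+8: 0.16768892×0.35175575 + 0.02155458×0.4826685 = 0.069389
  M+10: 0.02155458×0.35175575 = 0.007582
Scale to base peak (0.369882) = 100: 16.83 : 68.52 : 100.00 : 64.20 : 18.76 : 2.05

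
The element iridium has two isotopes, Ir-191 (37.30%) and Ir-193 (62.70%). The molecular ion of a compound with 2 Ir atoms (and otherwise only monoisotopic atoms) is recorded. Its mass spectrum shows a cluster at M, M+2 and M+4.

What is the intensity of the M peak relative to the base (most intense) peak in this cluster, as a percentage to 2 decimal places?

Term probabilities: M 0.1391, M+2 0.4677, M+4 0.3931. Base peak = M+2.
P(M+2) = C(2,1) × 0.3730^1 × 0.6270^1 = 2 × 0.3730 × 0.6270 = 0.467742 (base)
P(M) = C(2,0) × 0.3730^2 × 0.6270^0 = 1 × 0.139129 × 1.0000 = 0.139129
Relative intensity = 0.139129 / 0.467742 × 100 = 29.74

29.74%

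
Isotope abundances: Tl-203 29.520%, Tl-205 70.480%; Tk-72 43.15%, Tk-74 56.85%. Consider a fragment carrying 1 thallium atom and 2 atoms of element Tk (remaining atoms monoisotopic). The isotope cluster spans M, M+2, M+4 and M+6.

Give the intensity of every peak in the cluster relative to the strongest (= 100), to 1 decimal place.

Thallium pattern (n=1): 0.2952 : 0.7048
Element Tk pattern (n=2): 0.18619225 : 0.4906155 : 0.32319225
Convolve the two distributions (both contribute in 2-u steps):
  M: 0.2952×0.18619225 = 0.054964
  M+2: 0.2952×0.4906155 + 0.7048×0.18619225 = 0.276058
  M+4: 0.2952×0.32319225 + 0.7048×0.4906155 = 0.441192
  M+6: 0.7048×0.32319225 = 0.227786
Scale to base peak (0.441192) = 100: 12.5 : 62.6 : 100.0 : 51.6

12.5 : 62.6 : 100.0 : 51.6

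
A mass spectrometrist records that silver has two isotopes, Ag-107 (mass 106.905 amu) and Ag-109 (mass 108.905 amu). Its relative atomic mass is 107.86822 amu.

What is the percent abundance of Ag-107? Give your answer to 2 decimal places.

51.84%

Writing the weighted mean with unknown fraction x of Ag-107:
106.905·x + 108.905·(1 − x) = 107.86822
(106.905 − 108.905)·x = 107.86822 − 108.905
x = -1.03678 / -2.000 = 0.51839 → 51.84% Ag-107, 48.16% Ag-109.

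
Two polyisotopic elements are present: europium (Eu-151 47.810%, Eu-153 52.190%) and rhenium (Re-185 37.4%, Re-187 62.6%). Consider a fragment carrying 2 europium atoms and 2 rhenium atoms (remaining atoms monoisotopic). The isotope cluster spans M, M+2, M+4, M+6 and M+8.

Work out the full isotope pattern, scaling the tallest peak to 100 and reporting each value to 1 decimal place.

8.8 : 48.9 : 100.0 : 89.4 : 29.5

Europium pattern (n=2): 0.22857961 : 0.49904078 : 0.27237961
Rhenium pattern (n=2): 0.139876 : 0.468248 : 0.391876
Convolve the two distributions (both contribute in 2-u steps):
  M: 0.22857961×0.139876 = 0.031973
  M+2: 0.22857961×0.468248 + 0.49904078×0.139876 = 0.176836
  M+4: 0.22857961×0.391876 + 0.49904078×0.468248 + 0.27237961×0.139876 = 0.361349
  M+6: 0.49904078×0.391876 + 0.27237961×0.468248 = 0.323103
  M+8: 0.27237961×0.391876 = 0.106739
Scale to base peak (0.361349) = 100: 8.8 : 48.9 : 100.0 : 89.4 : 29.5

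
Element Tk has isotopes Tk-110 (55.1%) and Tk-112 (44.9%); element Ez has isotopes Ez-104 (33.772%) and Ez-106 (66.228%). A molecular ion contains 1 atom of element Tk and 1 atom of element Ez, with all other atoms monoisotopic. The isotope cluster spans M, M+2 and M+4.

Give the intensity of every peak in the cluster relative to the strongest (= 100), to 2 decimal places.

Element Tk pattern (n=1): 0.5510 : 0.4490
Element Ez pattern (n=1): 0.33772 : 0.66228
Convolve the two distributions (both contribute in 2-u steps):
  M: 0.5510×0.33772 = 0.186084
  M+2: 0.5510×0.66228 + 0.4490×0.33772 = 0.516553
  M+4: 0.4490×0.66228 = 0.297364
Scale to base peak (0.516553) = 100: 36.02 : 100.00 : 57.57

36.02 : 100.00 : 57.57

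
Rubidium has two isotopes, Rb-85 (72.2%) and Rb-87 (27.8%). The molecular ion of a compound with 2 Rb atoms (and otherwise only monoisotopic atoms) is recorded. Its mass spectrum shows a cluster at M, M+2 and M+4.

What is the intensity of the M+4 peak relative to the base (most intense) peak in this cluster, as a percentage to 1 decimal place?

Binomial terms of (0.722 + 0.278)^2: M 0.5213, M+2 0.4014, M+4 0.0773 → M is the base peak.
P(M) = C(2,0) × 0.722^2 × 0.278^0 = 1 × 0.521284 × 1.0000 = 0.521284 (base)
P(M+4) = C(2,2) × 0.722^0 × 0.278^2 = 1 × 1.0000 × 0.077284 = 0.077284
Relative intensity = 0.077284 / 0.521284 × 100 = 14.8

14.8%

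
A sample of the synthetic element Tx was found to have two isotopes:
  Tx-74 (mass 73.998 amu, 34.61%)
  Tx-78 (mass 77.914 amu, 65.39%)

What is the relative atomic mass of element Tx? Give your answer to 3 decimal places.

Average mass = Σ (abundance × isotope mass) = 0.3461 × 73.998 + 0.6539 × 77.914
= 25.6107 + 50.9480 = 76.5587 amu

76.559 amu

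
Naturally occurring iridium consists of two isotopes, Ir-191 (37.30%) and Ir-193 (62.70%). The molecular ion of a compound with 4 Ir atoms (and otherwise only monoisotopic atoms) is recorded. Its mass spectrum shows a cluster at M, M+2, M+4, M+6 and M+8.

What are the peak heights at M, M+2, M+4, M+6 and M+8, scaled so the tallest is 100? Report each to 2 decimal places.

5.26 : 35.39 : 89.23 : 100.00 : 42.02

Expanding (0.3730 + 0.6270)^4:
P(M) = 0.3730^4 = 0.019357
P(M+2) = 4 × 0.3730^3 × 0.6270^1 = 0.130153
P(M+4) = 6 × 0.3730^2 × 0.6270^2 = 0.328174
P(M+6) = 4 × 0.3730^1 × 0.6270^3 = 0.367766
P(M+8) = 0.6270^4 = 0.154550
The M+6 peak is largest (0.367766); scaling to 100 gives 5.26 : 35.39 : 89.23 : 100.00 : 42.02.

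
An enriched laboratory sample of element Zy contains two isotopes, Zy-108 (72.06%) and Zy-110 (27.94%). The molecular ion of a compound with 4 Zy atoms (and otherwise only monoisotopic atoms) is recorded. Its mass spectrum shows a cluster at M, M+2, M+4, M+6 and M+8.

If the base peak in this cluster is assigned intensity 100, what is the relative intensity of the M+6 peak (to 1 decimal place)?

Term probabilities: M 0.2696, M+2 0.4182, M+4 0.2432, M+6 0.0629, M+8 0.0061. Base peak = M+2.
P(M+2) = C(4,1) × 0.7206^3 × 0.2794^1 = 4 × 0.3741819 × 0.2794 = 0.418186 (base)
P(M+6) = C(4,3) × 0.7206^1 × 0.2794^3 = 4 × 0.7206 × 0.02181118 = 0.062869
Relative intensity = 0.062869 / 0.418186 × 100 = 15.0

15.0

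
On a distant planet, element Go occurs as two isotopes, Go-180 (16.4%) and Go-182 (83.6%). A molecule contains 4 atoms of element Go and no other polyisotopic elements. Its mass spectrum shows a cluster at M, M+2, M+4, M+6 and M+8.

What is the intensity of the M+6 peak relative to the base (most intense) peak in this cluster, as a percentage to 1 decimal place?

78.5%

(0.164 + 0.836)^4 gives M 0.0007, M+2 0.0148, M+4 0.1128, M+6 0.3833, M+8 0.4885; the largest is M+8.
P(M+8) = C(4,4) × 0.164^0 × 0.836^4 = 1 × 1.0000 × 0.48845562 = 0.488456 (base)
P(M+6) = C(4,3) × 0.164^1 × 0.836^3 = 4 × 0.1640 × 0.58427706 = 0.383286
Relative intensity = 0.383286 / 0.488456 × 100 = 78.5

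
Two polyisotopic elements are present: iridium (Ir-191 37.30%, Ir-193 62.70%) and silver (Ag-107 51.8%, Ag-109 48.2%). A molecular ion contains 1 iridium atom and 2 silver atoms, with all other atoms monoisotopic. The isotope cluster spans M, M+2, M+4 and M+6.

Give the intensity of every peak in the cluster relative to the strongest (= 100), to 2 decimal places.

25.04 : 88.68 : 100.00 : 36.44

Iridium pattern (n=1): 0.3730 : 0.6270
Silver pattern (n=2): 0.268324 : 0.499352 : 0.232324
Convolve the two distributions (both contribute in 2-u steps):
  M: 0.3730×0.268324 = 0.100085
  M+2: 0.3730×0.499352 + 0.6270×0.268324 = 0.354497
  M+4: 0.3730×0.232324 + 0.6270×0.499352 = 0.399751
  M+6: 0.6270×0.232324 = 0.145667
Scale to base peak (0.399751) = 100: 25.04 : 88.68 : 100.00 : 36.44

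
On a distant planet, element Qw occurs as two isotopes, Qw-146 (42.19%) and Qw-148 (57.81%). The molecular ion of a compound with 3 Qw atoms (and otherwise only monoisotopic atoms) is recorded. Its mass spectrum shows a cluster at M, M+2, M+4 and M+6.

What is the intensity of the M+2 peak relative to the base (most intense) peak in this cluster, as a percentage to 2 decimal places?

72.98%

(0.4219 + 0.5781)^3 gives M 0.0751, M+2 0.3087, M+4 0.4230, M+6 0.1932; the largest is M+4.
P(M+4) = C(3,2) × 0.4219^1 × 0.5781^2 = 3 × 0.4219 × 0.33419961 = 0.422996 (base)
P(M+2) = C(3,1) × 0.4219^2 × 0.5781^1 = 3 × 0.17799961 × 0.5781 = 0.308705
Relative intensity = 0.308705 / 0.422996 × 100 = 72.98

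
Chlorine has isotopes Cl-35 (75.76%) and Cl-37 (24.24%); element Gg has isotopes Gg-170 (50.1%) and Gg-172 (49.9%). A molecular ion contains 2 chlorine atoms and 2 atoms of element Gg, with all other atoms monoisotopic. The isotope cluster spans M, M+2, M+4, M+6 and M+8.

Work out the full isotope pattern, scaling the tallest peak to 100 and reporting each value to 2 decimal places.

Chlorine pattern (n=2): 0.57395776 : 0.36728448 : 0.05875776
Element Gg pattern (n=2): 0.251001 : 0.499998 : 0.249001
Convolve the two distributions (both contribute in 2-u steps):
  M: 0.57395776×0.251001 = 0.144064
  M+2: 0.57395776×0.499998 + 0.36728448×0.251001 = 0.379167
  M+4: 0.57395776×0.249001 + 0.36728448×0.499998 + 0.05875776×0.251001 = 0.341306
  M+6: 0.36728448×0.249001 + 0.05875776×0.499998 = 0.120833
  M+8: 0.05875776×0.249001 = 0.014631
Scale to base peak (0.379167) = 100: 37.99 : 100.00 : 90.01 : 31.87 : 3.86

37.99 : 100.00 : 90.01 : 31.87 : 3.86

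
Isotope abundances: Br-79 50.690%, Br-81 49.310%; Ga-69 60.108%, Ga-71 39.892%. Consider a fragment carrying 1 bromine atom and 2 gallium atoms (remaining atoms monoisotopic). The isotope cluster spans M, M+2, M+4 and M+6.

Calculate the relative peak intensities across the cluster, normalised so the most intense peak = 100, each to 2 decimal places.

43.48 : 100.00 : 75.29 : 18.63

Bromine pattern (n=1): 0.5069 : 0.4931
Gallium pattern (n=2): 0.36129717 : 0.47956567 : 0.15913717
Convolve the two distributions (both contribute in 2-u steps):
  M: 0.5069×0.36129717 = 0.183142
  M+2: 0.5069×0.47956567 + 0.4931×0.36129717 = 0.421247
  M+4: 0.5069×0.15913717 + 0.4931×0.47956567 = 0.317140
  M+6: 0.4931×0.15913717 = 0.078471
Scale to base peak (0.421247) = 100: 43.48 : 100.00 : 75.29 : 18.63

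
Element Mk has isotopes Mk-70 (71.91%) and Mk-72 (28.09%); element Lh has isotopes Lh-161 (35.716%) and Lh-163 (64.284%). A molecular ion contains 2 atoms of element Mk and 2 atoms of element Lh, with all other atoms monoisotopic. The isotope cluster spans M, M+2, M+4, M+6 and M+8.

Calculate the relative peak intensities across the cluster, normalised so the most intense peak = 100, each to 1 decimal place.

16.1 : 70.6 : 100.0 : 49.6 : 8.0

Element Mk pattern (n=2): 0.51710481 : 0.40399038 : 0.07890481
Element Lh pattern (n=2): 0.12756327 : 0.45919347 : 0.41324327
Convolve the two distributions (both contribute in 2-u steps):
  M: 0.51710481×0.12756327 = 0.065964
  M+2: 0.51710481×0.45919347 + 0.40399038×0.12756327 = 0.288985
  M+4: 0.51710481×0.41324327 + 0.40399038×0.45919347 + 0.07890481×0.12756327 = 0.409265
  M+6: 0.40399038×0.41324327 + 0.07890481×0.45919347 = 0.203179
  M+8: 0.07890481×0.41324327 = 0.032607
Scale to base peak (0.409265) = 100: 16.1 : 70.6 : 100.0 : 49.6 : 8.0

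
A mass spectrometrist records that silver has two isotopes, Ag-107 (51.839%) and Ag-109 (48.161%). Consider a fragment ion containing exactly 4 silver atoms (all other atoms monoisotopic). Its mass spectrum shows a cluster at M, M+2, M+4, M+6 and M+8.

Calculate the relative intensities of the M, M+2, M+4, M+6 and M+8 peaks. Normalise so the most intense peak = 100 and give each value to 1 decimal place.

The 4 Ag atoms are independent, so intensities follow the terms of (0.51839 + 0.48161)^4.
P(M) = 0.51839^4 = 0.072215
P(M+2) = 4 × 0.51839^3 × 0.48161^1 = 0.268365
P(M+4) = 6 × 0.51839^2 × 0.48161^2 = 0.373986
P(M+6) = 4 × 0.51839^1 × 0.48161^3 = 0.231634
P(M+8) = 0.48161^4 = 0.053800
The M+4 peak is largest (0.373986); scaling to 100 gives 19.3 : 71.8 : 100.0 : 61.9 : 14.4.

19.3 : 71.8 : 100.0 : 61.9 : 14.4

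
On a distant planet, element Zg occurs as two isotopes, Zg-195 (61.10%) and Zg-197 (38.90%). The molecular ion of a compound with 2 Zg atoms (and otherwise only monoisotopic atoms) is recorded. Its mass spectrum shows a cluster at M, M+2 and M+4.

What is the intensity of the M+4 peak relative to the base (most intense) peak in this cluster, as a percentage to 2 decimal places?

(0.6110 + 0.3890)^2 gives M 0.3733, M+2 0.4754, M+4 0.1513; the largest is M+2.
P(M+2) = C(2,1) × 0.6110^1 × 0.3890^1 = 2 × 0.6110 × 0.3890 = 0.475358 (base)
P(M+4) = C(2,2) × 0.6110^0 × 0.3890^2 = 1 × 1.0000 × 0.151321 = 0.151321
Relative intensity = 0.151321 / 0.475358 × 100 = 31.83

31.83%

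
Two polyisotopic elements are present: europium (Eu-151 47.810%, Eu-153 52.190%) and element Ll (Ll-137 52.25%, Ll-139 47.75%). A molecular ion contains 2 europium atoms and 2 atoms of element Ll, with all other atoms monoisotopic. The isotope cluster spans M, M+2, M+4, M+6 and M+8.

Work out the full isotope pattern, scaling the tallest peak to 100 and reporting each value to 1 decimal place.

16.6 : 66.7 : 100.0 : 66.5 : 16.5

Europium pattern (n=2): 0.22857961 : 0.49904078 : 0.27237961
Element Ll pattern (n=2): 0.27300625 : 0.4989875 : 0.22800625
Convolve the two distributions (both contribute in 2-u steps):
  M: 0.22857961×0.27300625 = 0.062404
  M+2: 0.22857961×0.4989875 + 0.49904078×0.27300625 = 0.250300
  M+4: 0.22857961×0.22800625 + 0.49904078×0.4989875 + 0.27237961×0.27300625 = 0.375494
  M+6: 0.49904078×0.22800625 + 0.27237961×0.4989875 = 0.249698
  M+8: 0.27237961×0.22800625 = 0.062104
Scale to base peak (0.375494) = 100: 16.6 : 66.7 : 100.0 : 66.5 : 16.5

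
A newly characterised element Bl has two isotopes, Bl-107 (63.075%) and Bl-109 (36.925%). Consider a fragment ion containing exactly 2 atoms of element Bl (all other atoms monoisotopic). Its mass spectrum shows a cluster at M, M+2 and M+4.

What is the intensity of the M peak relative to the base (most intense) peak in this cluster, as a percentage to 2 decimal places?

Binomial terms of (0.63075 + 0.36925)^2: M 0.3978, M+2 0.4658, M+4 0.1363 → M+2 is the base peak.
P(M+2) = C(2,1) × 0.63075^1 × 0.36925^1 = 2 × 0.63075 × 0.36925 = 0.465809 (base)
P(M) = C(2,0) × 0.63075^2 × 0.36925^0 = 1 × 0.39784556 × 1.0000 = 0.397846
Relative intensity = 0.397846 / 0.465809 × 100 = 85.41

85.41%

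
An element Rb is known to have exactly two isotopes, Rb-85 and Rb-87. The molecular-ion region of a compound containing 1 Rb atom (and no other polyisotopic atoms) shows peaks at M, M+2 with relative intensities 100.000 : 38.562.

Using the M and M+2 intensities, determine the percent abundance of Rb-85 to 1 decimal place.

Let p = fractional abundance of Rb-85. I(M+2)/I(M) = [C(1,1)·p^0·(1−p)] / p^1 = 1·(1−p)/p = 38.562/100.000 = 0.3856
(1−p)/p = 0.3856/1 = 0.3856  ⇒  p = 1/(1 + 0.3856) = 0.7217
Rb-85: 72.2%, Rb-87: 27.8%.

72.2%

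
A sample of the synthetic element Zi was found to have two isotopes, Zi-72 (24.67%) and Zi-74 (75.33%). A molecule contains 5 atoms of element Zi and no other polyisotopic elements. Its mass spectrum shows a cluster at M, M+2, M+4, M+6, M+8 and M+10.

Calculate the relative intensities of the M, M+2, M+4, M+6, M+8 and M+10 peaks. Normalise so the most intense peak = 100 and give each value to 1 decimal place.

The 5 Zi atoms are independent, so intensities follow the terms of (0.2467 + 0.7533)^5.
P(M) = 0.2467^5 = 0.000914
P(M+2) = 5 × 0.2467^4 × 0.7533^1 = 0.013951
P(M+4) = 10 × 0.2467^3 × 0.7533^2 = 0.085201
P(M+6) = 10 × 0.2467^2 × 0.7533^3 = 0.260161
P(M+8) = 5 × 0.2467^1 × 0.7533^4 = 0.397202
P(M+10) = 0.7533^5 = 0.242572
The M+8 peak is largest (0.397202); scaling to 100 gives 0.2 : 3.5 : 21.5 : 65.5 : 100.0 : 61.1.

0.2 : 3.5 : 21.5 : 65.5 : 100.0 : 61.1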